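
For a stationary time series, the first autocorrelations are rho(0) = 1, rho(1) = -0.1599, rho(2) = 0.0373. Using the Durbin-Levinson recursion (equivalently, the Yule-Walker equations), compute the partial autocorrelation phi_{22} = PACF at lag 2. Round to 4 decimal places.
\phi_{22} = 0.0120

The PACF at lag k is phi_{kk}, the last component of the solution
to the Yule-Walker system G_k phi = r_k where
  (G_k)_{ij} = rho(|i - j|), (r_k)_i = rho(i), i,j = 1..k.
Equivalently, Durbin-Levinson gives phi_{kk} iteratively:
  phi_{11} = rho(1)
  phi_{kk} = [rho(k) - sum_{j=1..k-1} phi_{k-1,j} rho(k-j)]
            / [1 - sum_{j=1..k-1} phi_{k-1,j} rho(j)],
  phi_{k,j} = phi_{k-1,j} - phi_{kk} phi_{k-1,k-j},  j = 1..k-1.
Step k = 1:
  phi_11 = rho(1) = -0.1599.
Step k = 2:
  phi_22 = [rho(2) - phi_11 rho(1)] / [1 - phi_11 rho(1)] = [0.0373 - (-0.1599)(-0.1599)] / [1 - (-0.1599)(-0.1599)]
         = 0.01173199 / 0.97443199 = 0.012.
Therefore phi_{22} = 0.0120.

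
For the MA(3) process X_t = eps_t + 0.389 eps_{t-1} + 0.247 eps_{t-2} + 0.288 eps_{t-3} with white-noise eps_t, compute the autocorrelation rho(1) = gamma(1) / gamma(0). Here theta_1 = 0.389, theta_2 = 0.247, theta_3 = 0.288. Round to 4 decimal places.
\rho(1) = 0.4294

For an MA(q) process with theta_0 = 1, the autocovariance is
  gamma(k) = sigma^2 * sum_{i=0..q-k} theta_i * theta_{i+k},
and rho(k) = gamma(k) / gamma(0). Sigma^2 cancels.
  numerator   = (1)*(0.389) + (0.389)*(0.247) + (0.247)*(0.288) = 0.556219.
  denominator = (1)^2 + (0.389)^2 + (0.247)^2 + (0.288)^2 = 1.295274.
  rho(1) = 0.556219 / 1.295274 = 0.4294.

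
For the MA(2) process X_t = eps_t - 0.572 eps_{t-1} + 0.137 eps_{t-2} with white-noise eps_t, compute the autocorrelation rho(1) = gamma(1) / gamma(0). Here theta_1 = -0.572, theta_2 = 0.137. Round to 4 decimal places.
\rho(1) = -0.4832

For an MA(q) process with theta_0 = 1, the autocovariance is
  gamma(k) = sigma^2 * sum_{i=0..q-k} theta_i * theta_{i+k},
and rho(k) = gamma(k) / gamma(0). Sigma^2 cancels.
  numerator   = (1)*(-0.572) + (-0.572)*(0.137) = -0.650364.
  denominator = (1)^2 + (-0.572)^2 + (0.137)^2 = 1.345953.
  rho(1) = -0.650364 / 1.345953 = -0.4832.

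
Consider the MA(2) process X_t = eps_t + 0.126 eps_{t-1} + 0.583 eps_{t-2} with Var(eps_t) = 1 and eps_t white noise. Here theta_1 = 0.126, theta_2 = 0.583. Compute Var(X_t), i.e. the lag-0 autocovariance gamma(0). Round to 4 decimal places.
\gamma(0) = 1.3558

For an MA(q) process X_t = eps_t + sum_i theta_i eps_{t-i} with
Var(eps_t) = sigma^2, the variance is
  gamma(0) = sigma^2 * (1 + sum_i theta_i^2).
  sum_i theta_i^2 = (0.126)^2 + (0.583)^2 = 0.015876 + 0.339889 = 0.355765.
  gamma(0) = 1 * (1 + 0.355765) = 1 * 1.355765 = 1.355765, which rounds to 1.3558.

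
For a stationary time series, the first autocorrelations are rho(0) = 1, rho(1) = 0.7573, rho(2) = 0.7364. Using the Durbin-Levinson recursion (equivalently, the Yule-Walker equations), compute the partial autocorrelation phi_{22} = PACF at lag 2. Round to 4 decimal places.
\phi_{22} = 0.3819

The PACF at lag k is phi_{kk}, the last component of the solution
to the Yule-Walker system G_k phi = r_k where
  (G_k)_{ij} = rho(|i - j|), (r_k)_i = rho(i), i,j = 1..k.
Equivalently, Durbin-Levinson gives phi_{kk} iteratively:
  phi_{11} = rho(1)
  phi_{kk} = [rho(k) - sum_{j=1..k-1} phi_{k-1,j} rho(k-j)]
            / [1 - sum_{j=1..k-1} phi_{k-1,j} rho(j)],
  phi_{k,j} = phi_{k-1,j} - phi_{kk} phi_{k-1,k-j},  j = 1..k-1.
Step k = 1:
  phi_11 = rho(1) = 0.7573.
Step k = 2:
  phi_22 = [rho(2) - phi_11 rho(1)] / [1 - phi_11 rho(1)] = [0.7364 - (0.7573)(0.7573)] / [1 - (0.7573)(0.7573)]
         = 0.16289671 / 0.42649671 = 0.3819.
Therefore phi_{22} = 0.3819.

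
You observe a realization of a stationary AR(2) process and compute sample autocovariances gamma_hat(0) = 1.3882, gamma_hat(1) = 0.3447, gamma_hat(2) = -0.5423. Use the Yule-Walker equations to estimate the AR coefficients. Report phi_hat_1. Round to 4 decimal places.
\hat\phi_{1} = 0.3680

The Yule-Walker equations for an AR(p) process read, in matrix form,
  Gamma_p phi = r_p,   with   (Gamma_p)_{ij} = gamma(|i - j|),
                       (r_p)_i = gamma(i),   i,j = 1..p.
Substitute the sample gammas (Toeplitz matrix and right-hand side of size 2):
  Gamma_p = [[1.3882, 0.3447], [0.3447, 1.3882]]
  r_p     = [0.3447, -0.5423]
Written out:
  1.3882 phi_1 + 0.3447 phi_2 = 0.3447
  0.3447 phi_1 + 1.3882 phi_2 = -0.5423
Solve by Cramer's rule:
  det = gamma(0)^2 - gamma(1)^2 = (1.3882)^2 - (0.3447)^2 = 1.92709924 - 0.11881809 = 1.80828115
  phi_hat_1 = [gamma(1) gamma(0) - gamma(1) gamma(2)] / det = [(0.3447)(1.3882) - (0.3447)(-0.5423)] / 1.80828115 = 0.66544335 / 1.80828115 = 0.368
  phi_hat_2 = [gamma(0) gamma(2) - gamma(1)^2] / det = [(1.3882)(-0.5423) - (0.3447)^2] / 1.80828115 = -0.87163895 / 1.80828115 = -0.482
So phi_hat = [0.3680, -0.4820].
Therefore phi_hat_1 = 0.3680.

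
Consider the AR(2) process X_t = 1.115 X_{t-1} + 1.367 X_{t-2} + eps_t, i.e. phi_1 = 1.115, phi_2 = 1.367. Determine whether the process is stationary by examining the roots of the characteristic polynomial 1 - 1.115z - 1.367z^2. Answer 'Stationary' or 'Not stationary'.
\text{Not stationary}

The AR(p) characteristic polynomial is P(z) = 1 - 1.115z - 1.367z^2.
Stationarity requires all roots to lie outside the unit circle, i.e. |z| > 1 for every root.
Set 1 + (-1.115) z + (-1.367) z^2 = 0, i.e. a z^2 + b z + c = 0 with a = -1.367, b = -1.115, c = 1.
Discriminant D = b^2 - 4ac = (-1.115)^2 - 4*(-1.367)*1 = 1.243225 - (-5.468) = 6.711225.
D >= 0, so the roots are real: z = (-b +/- sqrt(D)) / (2a) = (1.115 +/- 2.590603) / (-2.734).
  z_1 = (1.115 + 2.590603) / (-2.734) = -1.3554,   |z_1| = 1.3554.
  z_2 = (1.115 - 2.590603) / (-2.734) = 0.5397,   |z_2| = 0.5397.
Moduli of all roots: 1.3554, 0.5397.
All moduli strictly greater than 1? No.
Verdict: Not stationary.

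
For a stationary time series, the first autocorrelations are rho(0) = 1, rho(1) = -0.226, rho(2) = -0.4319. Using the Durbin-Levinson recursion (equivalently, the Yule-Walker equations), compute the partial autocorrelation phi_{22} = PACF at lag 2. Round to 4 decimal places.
\phi_{22} = -0.5090

The PACF at lag k is phi_{kk}, the last component of the solution
to the Yule-Walker system G_k phi = r_k where
  (G_k)_{ij} = rho(|i - j|), (r_k)_i = rho(i), i,j = 1..k.
Equivalently, Durbin-Levinson gives phi_{kk} iteratively:
  phi_{11} = rho(1)
  phi_{kk} = [rho(k) - sum_{j=1..k-1} phi_{k-1,j} rho(k-j)]
            / [1 - sum_{j=1..k-1} phi_{k-1,j} rho(j)],
  phi_{k,j} = phi_{k-1,j} - phi_{kk} phi_{k-1,k-j},  j = 1..k-1.
Step k = 1:
  phi_11 = rho(1) = -0.226.
Step k = 2:
  phi_22 = [rho(2) - phi_11 rho(1)] / [1 - phi_11 rho(1)] = [-0.4319 - (-0.226)(-0.226)] / [1 - (-0.226)(-0.226)]
         = -0.482976 / 0.948924 = -0.509.
Therefore phi_{22} = -0.5090.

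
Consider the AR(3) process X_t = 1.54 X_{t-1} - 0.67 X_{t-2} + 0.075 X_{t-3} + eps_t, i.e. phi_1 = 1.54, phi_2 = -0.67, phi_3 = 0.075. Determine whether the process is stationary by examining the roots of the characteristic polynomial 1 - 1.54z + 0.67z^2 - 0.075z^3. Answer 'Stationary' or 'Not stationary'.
\text{Stationary}

The AR(p) characteristic polynomial is P(z) = 1 - 1.54z + 0.67z^2 - 0.075z^3.
Stationarity requires all roots to lie outside the unit circle, i.e. |z| > 1 for every root.
Degree 3: look for a simple real root z0 first, then factor out (1 - z/z0) and solve the remaining quadratic.
Testing z0 = 2: P(2) = 1 + (-1.54)(2) + (0.67)(2)^2 + (-0.075)(2)^3
  = 1 + (-3.08) + (2.68) + (-0.6) = 0.  So z_0 = 2 is a root, |z_0| = 2.
Divide out the factor (1 - 0.5 z) = (1 - z/z0) (since 1/z0 = 0.5):
  P(z) = (1 - 0.5 z)(1 + (-1.04) z + (0.15) z^2)
  [check: z-coef -1.04 - (0.5) = -1.54; z^2-coef 0.15 - (0.5)(-1.04) = 0.67; z^3-coef -(0.5)(0.15) = -0.075.]
Remaining roots from the quadratic factor 1 + (-1.04) z + (0.15) z^2:
  Set 1 + (-1.04) z + (0.15) z^2 = 0, i.e. a z^2 + b z + c = 0 with a = 0.15, b = -1.04, c = 1.
  Discriminant D = b^2 - 4ac = (-1.04)^2 - 4*(0.15)*1 = 1.0816 - (0.6) = 0.4816.
  D >= 0, so the roots are real: z = (-b +/- sqrt(D)) / (2a) = (1.04 +/- 0.693974) / (0.3).
    z_1 = (1.04 + 0.693974) / (0.3) = 5.7799,   |z_1| = 5.7799.
    z_2 = (1.04 - 0.693974) / (0.3) = 1.1534,   |z_2| = 1.1534.
Moduli of all roots: 2.0000, 5.7799, 1.1534.
All moduli strictly greater than 1? Yes.
Verdict: Stationary.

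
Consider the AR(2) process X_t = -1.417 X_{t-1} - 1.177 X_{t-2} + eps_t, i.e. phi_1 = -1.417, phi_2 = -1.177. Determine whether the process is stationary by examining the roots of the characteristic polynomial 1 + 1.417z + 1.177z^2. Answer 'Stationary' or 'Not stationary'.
\text{Not stationary}

The AR(p) characteristic polynomial is P(z) = 1 + 1.417z + 1.177z^2.
Stationarity requires all roots to lie outside the unit circle, i.e. |z| > 1 for every root.
Set 1 + (1.417) z + (1.177) z^2 = 0, i.e. a z^2 + b z + c = 0 with a = 1.177, b = 1.417, c = 1.
Discriminant D = b^2 - 4ac = (1.417)^2 - 4*(1.177)*1 = 2.007889 - (4.708) = -2.700111.
D < 0, so the roots are the complex-conjugate pair z = (-b +/- i sqrt(-D)) / (2a) = -0.602 +/- 0.698i.
For a conjugate pair |z|^2 = z * conj(z) = (product of roots) = c/a = 1/(1.177) = 0.849618, so |z| = sqrt(0.849618) = 0.9217 for both roots.
Moduli of all roots: 0.9217, 0.9217.
All moduli strictly greater than 1? No.
Verdict: Not stationary.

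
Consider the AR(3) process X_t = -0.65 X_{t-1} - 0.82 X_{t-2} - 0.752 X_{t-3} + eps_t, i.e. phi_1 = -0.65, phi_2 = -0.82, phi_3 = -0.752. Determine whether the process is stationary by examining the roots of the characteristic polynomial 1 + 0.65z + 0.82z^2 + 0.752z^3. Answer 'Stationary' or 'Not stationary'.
\text{Stationary}

The AR(p) characteristic polynomial is P(z) = 1 + 0.65z + 0.82z^2 + 0.752z^3.
Stationarity requires all roots to lie outside the unit circle, i.e. |z| > 1 for every root.
Degree 3: look for a simple real root z0 first, then factor out (1 - z/z0) and solve the remaining quadratic.
Testing z0 = -1.25: P(-1.25) = 1 + (0.65)(-1.25) + (0.82)(-1.25)^2 + (0.752)(-1.25)^3
  = 1 + (-0.8125) + (1.28125) + (-1.46875) = 0.  So z_0 = -1.25 is a root, |z_0| = 1.25.
Divide out the factor (1 + 0.8 z) = (1 - z/z0) (since 1/z0 = -0.8):
  P(z) = (1 + 0.8 z)(1 + (-0.15) z + (0.94) z^2)
  [check: z-coef -0.15 - (-0.8) = 0.65; z^2-coef 0.94 - (-0.8)(-0.15) = 0.82; z^3-coef -(-0.8)(0.94) = 0.752.]
Remaining roots from the quadratic factor 1 + (-0.15) z + (0.94) z^2:
  Set 1 + (-0.15) z + (0.94) z^2 = 0, i.e. a z^2 + b z + c = 0 with a = 0.94, b = -0.15, c = 1.
  Discriminant D = b^2 - 4ac = (-0.15)^2 - 4*(0.94)*1 = 0.0225 - (3.76) = -3.7375.
  D < 0, so the roots are the complex-conjugate pair z = (-b +/- i sqrt(-D)) / (2a) = 0.0798 +/- 1.0283i.
  For a conjugate pair |z|^2 = z * conj(z) = (product of roots) = c/a = 1/(0.94) = 1.06383, so |z| = sqrt(1.06383) = 1.0314 for both roots.
Moduli of all roots: 1.2500, 1.0314, 1.0314.
All moduli strictly greater than 1? Yes.
Verdict: Stationary.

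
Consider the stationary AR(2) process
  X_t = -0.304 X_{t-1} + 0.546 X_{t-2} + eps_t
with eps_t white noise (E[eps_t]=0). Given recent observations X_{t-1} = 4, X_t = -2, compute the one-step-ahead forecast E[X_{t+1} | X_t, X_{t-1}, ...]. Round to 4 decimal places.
E[X_{t+1} \mid \mathcal F_t] = 2.7920

For an AR(p) model X_t = c + sum_i phi_i X_{t-i} + eps_t, the
one-step-ahead conditional mean is
  E[X_{t+1} | X_t, ...] = c + sum_i phi_i X_{t+1-i}.
Substitute known values:
  E[X_{t+1} | ...] = (-0.304) * (-2) + (0.546) * (4)
                   = 2.7920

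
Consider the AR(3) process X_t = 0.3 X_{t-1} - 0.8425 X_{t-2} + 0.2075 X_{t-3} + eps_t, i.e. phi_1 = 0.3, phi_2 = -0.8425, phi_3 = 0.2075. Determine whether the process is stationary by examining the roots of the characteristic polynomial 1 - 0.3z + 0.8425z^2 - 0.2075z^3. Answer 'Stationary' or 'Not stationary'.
\text{Stationary}

The AR(p) characteristic polynomial is P(z) = 1 - 0.3z + 0.8425z^2 - 0.2075z^3.
Stationarity requires all roots to lie outside the unit circle, i.e. |z| > 1 for every root.
Degree 3: look for a simple real root z0 first, then factor out (1 - z/z0) and solve the remaining quadratic.
Testing z0 = 4: P(4) = 1 + (-0.3)(4) + (0.8425)(4)^2 + (-0.2075)(4)^3
  = 1 + (-1.2) + (13.48) + (-13.28) = 0.  So z_0 = 4 is a root, |z_0| = 4.
Divide out the factor (1 - 0.25 z) = (1 - z/z0) (since 1/z0 = 0.25):
  P(z) = (1 - 0.25 z)(1 + (-0.05) z + (0.83) z^2)
  [check: z-coef -0.05 - (0.25) = -0.3; z^2-coef 0.83 - (0.25)(-0.05) = 0.8425; z^3-coef -(0.25)(0.83) = -0.2075.]
Remaining roots from the quadratic factor 1 + (-0.05) z + (0.83) z^2:
  Set 1 + (-0.05) z + (0.83) z^2 = 0, i.e. a z^2 + b z + c = 0 with a = 0.83, b = -0.05, c = 1.
  Discriminant D = b^2 - 4ac = (-0.05)^2 - 4*(0.83)*1 = 0.0025 - (3.32) = -3.3175.
  D < 0, so the roots are the complex-conjugate pair z = (-b +/- i sqrt(-D)) / (2a) = 0.0301 +/- 1.0972i.
  For a conjugate pair |z|^2 = z * conj(z) = (product of roots) = c/a = 1/(0.83) = 1.204819, so |z| = sqrt(1.204819) = 1.0976 for both roots.
Moduli of all roots: 4.0000, 1.0976, 1.0976.
All moduli strictly greater than 1? Yes.
Verdict: Stationary.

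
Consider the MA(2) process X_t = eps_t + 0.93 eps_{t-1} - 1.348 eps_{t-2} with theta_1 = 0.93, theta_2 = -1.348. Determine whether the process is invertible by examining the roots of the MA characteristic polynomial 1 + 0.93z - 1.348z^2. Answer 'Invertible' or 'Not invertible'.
\text{Not invertible}

The MA(q) characteristic polynomial is P(z) = 1 + 0.93z - 1.348z^2.
Invertibility requires all roots to lie outside the unit circle, i.e. |z| > 1 for every root.
Set 1 + (0.93) z + (-1.348) z^2 = 0, i.e. a z^2 + b z + c = 0 with a = -1.348, b = 0.93, c = 1.
Discriminant D = b^2 - 4ac = (0.93)^2 - 4*(-1.348)*1 = 0.8649 - (-5.392) = 6.2569.
D >= 0, so the roots are real: z = (-b +/- sqrt(D)) / (2a) = (-0.93 +/- 2.50138) / (-2.696).
  z_1 = (-0.93 + 2.50138) / (-2.696) = -0.5829,   |z_1| = 0.5829.
  z_2 = (-0.93 - 2.50138) / (-2.696) = 1.2728,   |z_2| = 1.2728.
Moduli of all roots: 0.5829, 1.2728.
All moduli strictly greater than 1? No.
Verdict: Not invertible.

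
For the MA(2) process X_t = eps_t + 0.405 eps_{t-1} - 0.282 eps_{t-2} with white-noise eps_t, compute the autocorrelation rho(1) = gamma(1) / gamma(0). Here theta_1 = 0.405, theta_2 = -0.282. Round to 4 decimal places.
\rho(1) = 0.2338

For an MA(q) process with theta_0 = 1, the autocovariance is
  gamma(k) = sigma^2 * sum_{i=0..q-k} theta_i * theta_{i+k},
and rho(k) = gamma(k) / gamma(0). Sigma^2 cancels.
  numerator   = (1)*(0.405) + (0.405)*(-0.282) = 0.29079.
  denominator = (1)^2 + (0.405)^2 + (-0.282)^2 = 1.243549.
  rho(1) = 0.29079 / 1.243549 = 0.2338.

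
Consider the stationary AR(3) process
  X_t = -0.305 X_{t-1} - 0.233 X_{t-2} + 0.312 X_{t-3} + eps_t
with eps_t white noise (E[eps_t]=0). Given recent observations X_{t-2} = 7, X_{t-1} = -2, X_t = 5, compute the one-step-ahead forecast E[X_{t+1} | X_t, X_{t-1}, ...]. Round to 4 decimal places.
E[X_{t+1} \mid \mathcal F_t] = 1.1250

For an AR(p) model X_t = c + sum_i phi_i X_{t-i} + eps_t, the
one-step-ahead conditional mean is
  E[X_{t+1} | X_t, ...] = c + sum_i phi_i X_{t+1-i}.
Substitute known values:
  E[X_{t+1} | ...] = (-0.305) * (5) + (-0.233) * (-2) + (0.312) * (7)
                   = 1.1250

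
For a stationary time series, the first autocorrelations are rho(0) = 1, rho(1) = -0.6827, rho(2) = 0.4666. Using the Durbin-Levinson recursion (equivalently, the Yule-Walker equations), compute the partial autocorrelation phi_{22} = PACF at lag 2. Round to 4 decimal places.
\phi_{22} = 0.0010

The PACF at lag k is phi_{kk}, the last component of the solution
to the Yule-Walker system G_k phi = r_k where
  (G_k)_{ij} = rho(|i - j|), (r_k)_i = rho(i), i,j = 1..k.
Equivalently, Durbin-Levinson gives phi_{kk} iteratively:
  phi_{11} = rho(1)
  phi_{kk} = [rho(k) - sum_{j=1..k-1} phi_{k-1,j} rho(k-j)]
            / [1 - sum_{j=1..k-1} phi_{k-1,j} rho(j)],
  phi_{k,j} = phi_{k-1,j} - phi_{kk} phi_{k-1,k-j},  j = 1..k-1.
Step k = 1:
  phi_11 = rho(1) = -0.6827.
Step k = 2:
  phi_22 = [rho(2) - phi_11 rho(1)] / [1 - phi_11 rho(1)] = [0.4666 - (-0.6827)(-0.6827)] / [1 - (-0.6827)(-0.6827)]
         = 0.00052071 / 0.53392071 = 0.001.
Therefore phi_{22} = 0.0010.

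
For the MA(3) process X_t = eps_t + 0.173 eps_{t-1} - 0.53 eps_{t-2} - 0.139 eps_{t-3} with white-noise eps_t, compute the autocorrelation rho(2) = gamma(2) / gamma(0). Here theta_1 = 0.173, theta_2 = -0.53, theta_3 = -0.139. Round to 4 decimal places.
\rho(2) = -0.4165

For an MA(q) process with theta_0 = 1, the autocovariance is
  gamma(k) = sigma^2 * sum_{i=0..q-k} theta_i * theta_{i+k},
and rho(k) = gamma(k) / gamma(0). Sigma^2 cancels.
  numerator   = (1)*(-0.53) + (0.173)*(-0.139) = -0.554047.
  denominator = (1)^2 + (0.173)^2 + (-0.53)^2 + (-0.139)^2 = 1.33015.
  rho(2) = -0.554047 / 1.33015 = -0.4165.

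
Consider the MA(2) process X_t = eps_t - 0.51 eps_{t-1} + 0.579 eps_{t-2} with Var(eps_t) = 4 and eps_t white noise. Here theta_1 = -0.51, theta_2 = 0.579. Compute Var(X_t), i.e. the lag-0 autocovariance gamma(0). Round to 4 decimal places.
\gamma(0) = 6.3814

For an MA(q) process X_t = eps_t + sum_i theta_i eps_{t-i} with
Var(eps_t) = sigma^2, the variance is
  gamma(0) = sigma^2 * (1 + sum_i theta_i^2).
  sum_i theta_i^2 = (-0.51)^2 + (0.579)^2 = 0.2601 + 0.335241 = 0.595341.
  gamma(0) = 4 * (1 + 0.595341) = 4 * 1.595341 = 6.381364, which rounds to 6.3814.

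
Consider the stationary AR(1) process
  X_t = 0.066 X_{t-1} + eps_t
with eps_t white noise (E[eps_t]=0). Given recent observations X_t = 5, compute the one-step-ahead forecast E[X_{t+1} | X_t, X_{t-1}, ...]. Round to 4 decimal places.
E[X_{t+1} \mid \mathcal F_t] = 0.3300

For an AR(p) model X_t = c + sum_i phi_i X_{t-i} + eps_t, the
one-step-ahead conditional mean is
  E[X_{t+1} | X_t, ...] = c + sum_i phi_i X_{t+1-i}.
Substitute known values:
  E[X_{t+1} | ...] = (0.066) * (5)
                   = 0.3300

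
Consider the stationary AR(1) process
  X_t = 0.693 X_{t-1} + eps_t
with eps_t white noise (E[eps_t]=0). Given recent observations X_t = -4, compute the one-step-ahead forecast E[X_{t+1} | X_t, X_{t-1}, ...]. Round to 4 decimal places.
E[X_{t+1} \mid \mathcal F_t] = -2.7720

For an AR(p) model X_t = c + sum_i phi_i X_{t-i} + eps_t, the
one-step-ahead conditional mean is
  E[X_{t+1} | X_t, ...] = c + sum_i phi_i X_{t+1-i}.
Substitute known values:
  E[X_{t+1} | ...] = (0.693) * (-4)
                   = -2.7720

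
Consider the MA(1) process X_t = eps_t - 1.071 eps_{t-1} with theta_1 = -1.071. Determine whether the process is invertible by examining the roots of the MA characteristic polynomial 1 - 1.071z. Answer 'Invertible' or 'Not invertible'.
\text{Not invertible}

The MA(q) characteristic polynomial is P(z) = 1 - 1.071z.
Invertibility requires all roots to lie outside the unit circle, i.e. |z| > 1 for every root.
This is linear in z: 1 + (-1.071) z = 0  =>  z = -1/(-1.071) = 0.933707,  |z| = 0.933707.
Moduli of all roots: 0.9337.
All moduli strictly greater than 1? No.
Verdict: Not invertible.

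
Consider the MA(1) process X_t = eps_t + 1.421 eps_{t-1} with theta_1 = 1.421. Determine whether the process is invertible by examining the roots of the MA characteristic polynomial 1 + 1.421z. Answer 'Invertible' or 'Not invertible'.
\text{Not invertible}

The MA(q) characteristic polynomial is P(z) = 1 + 1.421z.
Invertibility requires all roots to lie outside the unit circle, i.e. |z| > 1 for every root.
This is linear in z: 1 + (1.421) z = 0  =>  z = -1/(1.421) = -0.70373,  |z| = 0.70373.
Moduli of all roots: 0.7037.
All moduli strictly greater than 1? No.
Verdict: Not invertible.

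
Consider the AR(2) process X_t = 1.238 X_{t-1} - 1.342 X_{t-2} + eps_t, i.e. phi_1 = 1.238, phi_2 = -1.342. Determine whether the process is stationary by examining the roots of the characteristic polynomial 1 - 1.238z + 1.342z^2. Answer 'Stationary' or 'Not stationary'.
\text{Not stationary}

The AR(p) characteristic polynomial is P(z) = 1 - 1.238z + 1.342z^2.
Stationarity requires all roots to lie outside the unit circle, i.e. |z| > 1 for every root.
Set 1 + (-1.238) z + (1.342) z^2 = 0, i.e. a z^2 + b z + c = 0 with a = 1.342, b = -1.238, c = 1.
Discriminant D = b^2 - 4ac = (-1.238)^2 - 4*(1.342)*1 = 1.532644 - (5.368) = -3.835356.
D < 0, so the roots are the complex-conjugate pair z = (-b +/- i sqrt(-D)) / (2a) = 0.4613 +/- 0.7297i.
For a conjugate pair |z|^2 = z * conj(z) = (product of roots) = c/a = 1/(1.342) = 0.745156, so |z| = sqrt(0.745156) = 0.8632 for both roots.
Moduli of all roots: 0.8632, 0.8632.
All moduli strictly greater than 1? No.
Verdict: Not stationary.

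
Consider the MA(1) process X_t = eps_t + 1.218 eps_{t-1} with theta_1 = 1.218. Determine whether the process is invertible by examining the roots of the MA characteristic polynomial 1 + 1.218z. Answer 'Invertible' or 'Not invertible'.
\text{Not invertible}

The MA(q) characteristic polynomial is P(z) = 1 + 1.218z.
Invertibility requires all roots to lie outside the unit circle, i.e. |z| > 1 for every root.
This is linear in z: 1 + (1.218) z = 0  =>  z = -1/(1.218) = -0.821018,  |z| = 0.821018.
Moduli of all roots: 0.8210.
All moduli strictly greater than 1? No.
Verdict: Not invertible.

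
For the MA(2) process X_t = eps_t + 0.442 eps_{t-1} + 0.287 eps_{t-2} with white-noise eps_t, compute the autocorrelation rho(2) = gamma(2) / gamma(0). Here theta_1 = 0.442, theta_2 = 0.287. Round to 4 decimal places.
\rho(2) = 0.2246

For an MA(q) process with theta_0 = 1, the autocovariance is
  gamma(k) = sigma^2 * sum_{i=0..q-k} theta_i * theta_{i+k},
and rho(k) = gamma(k) / gamma(0). Sigma^2 cancels.
  numerator   = (1)*(0.287) = 0.287.
  denominator = (1)^2 + (0.442)^2 + (0.287)^2 = 1.277733.
  rho(2) = 0.287 / 1.277733 = 0.2246.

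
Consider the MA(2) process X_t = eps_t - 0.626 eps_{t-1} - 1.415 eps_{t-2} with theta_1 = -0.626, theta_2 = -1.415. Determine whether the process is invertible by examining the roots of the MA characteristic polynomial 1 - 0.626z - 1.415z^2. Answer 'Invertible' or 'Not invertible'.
\text{Not invertible}

The MA(q) characteristic polynomial is P(z) = 1 - 0.626z - 1.415z^2.
Invertibility requires all roots to lie outside the unit circle, i.e. |z| > 1 for every root.
Set 1 + (-0.626) z + (-1.415) z^2 = 0, i.e. a z^2 + b z + c = 0 with a = -1.415, b = -0.626, c = 1.
Discriminant D = b^2 - 4ac = (-0.626)^2 - 4*(-1.415)*1 = 0.391876 - (-5.66) = 6.051876.
D >= 0, so the roots are real: z = (-b +/- sqrt(D)) / (2a) = (0.626 +/- 2.460056) / (-2.83).
  z_1 = (0.626 + 2.460056) / (-2.83) = -1.0905,   |z_1| = 1.0905.
  z_2 = (0.626 - 2.460056) / (-2.83) = 0.6481,   |z_2| = 0.6481.
Moduli of all roots: 1.0905, 0.6481.
All moduli strictly greater than 1? No.
Verdict: Not invertible.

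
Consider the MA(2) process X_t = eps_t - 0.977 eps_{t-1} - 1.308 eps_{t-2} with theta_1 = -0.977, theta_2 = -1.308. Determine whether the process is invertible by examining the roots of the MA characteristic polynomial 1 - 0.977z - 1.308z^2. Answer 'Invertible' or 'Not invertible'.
\text{Not invertible}

The MA(q) characteristic polynomial is P(z) = 1 - 0.977z - 1.308z^2.
Invertibility requires all roots to lie outside the unit circle, i.e. |z| > 1 for every root.
Set 1 + (-0.977) z + (-1.308) z^2 = 0, i.e. a z^2 + b z + c = 0 with a = -1.308, b = -0.977, c = 1.
Discriminant D = b^2 - 4ac = (-0.977)^2 - 4*(-1.308)*1 = 0.954529 - (-5.232) = 6.186529.
D >= 0, so the roots are real: z = (-b +/- sqrt(D)) / (2a) = (0.977 +/- 2.487273) / (-2.616).
  z_1 = (0.977 + 2.487273) / (-2.616) = -1.3243,   |z_1| = 1.3243.
  z_2 = (0.977 - 2.487273) / (-2.616) = 0.5773,   |z_2| = 0.5773.
Moduli of all roots: 1.3243, 0.5773.
All moduli strictly greater than 1? No.
Verdict: Not invertible.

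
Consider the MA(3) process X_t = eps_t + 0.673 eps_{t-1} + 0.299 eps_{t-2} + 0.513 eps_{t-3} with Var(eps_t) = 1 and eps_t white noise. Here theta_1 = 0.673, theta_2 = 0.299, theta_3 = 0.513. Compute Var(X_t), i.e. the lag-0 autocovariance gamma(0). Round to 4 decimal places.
\gamma(0) = 1.8055

For an MA(q) process X_t = eps_t + sum_i theta_i eps_{t-i} with
Var(eps_t) = sigma^2, the variance is
  gamma(0) = sigma^2 * (1 + sum_i theta_i^2).
  sum_i theta_i^2 = (0.673)^2 + (0.299)^2 + (0.513)^2 = 0.452929 + 0.089401 + 0.263169 = 0.805499.
  gamma(0) = 1 * (1 + 0.805499) = 1 * 1.805499 = 1.805499, which rounds to 1.8055.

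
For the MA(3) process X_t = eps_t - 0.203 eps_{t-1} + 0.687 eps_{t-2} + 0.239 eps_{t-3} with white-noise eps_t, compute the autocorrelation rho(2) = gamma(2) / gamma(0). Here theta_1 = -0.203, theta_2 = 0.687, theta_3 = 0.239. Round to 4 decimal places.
\rho(2) = 0.4066

For an MA(q) process with theta_0 = 1, the autocovariance is
  gamma(k) = sigma^2 * sum_{i=0..q-k} theta_i * theta_{i+k},
and rho(k) = gamma(k) / gamma(0). Sigma^2 cancels.
  numerator   = (1)*(0.687) + (-0.203)*(0.239) = 0.638483.
  denominator = (1)^2 + (-0.203)^2 + (0.687)^2 + (0.239)^2 = 1.570299.
  rho(2) = 0.638483 / 1.570299 = 0.4066.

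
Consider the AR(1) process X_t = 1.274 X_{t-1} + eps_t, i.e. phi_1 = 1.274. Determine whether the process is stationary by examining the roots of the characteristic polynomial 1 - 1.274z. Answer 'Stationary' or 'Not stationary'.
\text{Not stationary}

The AR(p) characteristic polynomial is P(z) = 1 - 1.274z.
Stationarity requires all roots to lie outside the unit circle, i.e. |z| > 1 for every root.
This is linear in z: 1 + (-1.274) z = 0  =>  z = -1/(-1.274) = 0.784929,  |z| = 0.784929.
Moduli of all roots: 0.7849.
All moduli strictly greater than 1? No.
Verdict: Not stationary.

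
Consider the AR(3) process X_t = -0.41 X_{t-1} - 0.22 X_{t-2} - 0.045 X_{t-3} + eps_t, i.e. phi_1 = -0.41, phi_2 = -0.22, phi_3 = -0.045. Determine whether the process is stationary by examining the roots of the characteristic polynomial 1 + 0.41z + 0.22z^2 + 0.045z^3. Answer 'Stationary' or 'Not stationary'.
\text{Stationary}

The AR(p) characteristic polynomial is P(z) = 1 + 0.41z + 0.22z^2 + 0.045z^3.
Stationarity requires all roots to lie outside the unit circle, i.e. |z| > 1 for every root.
Degree 3: look for a simple real root z0 first, then factor out (1 - z/z0) and solve the remaining quadratic.
Testing z0 = -4: P(-4) = 1 + (0.41)(-4) + (0.22)(-4)^2 + (0.045)(-4)^3
  = 1 + (-1.64) + (3.52) + (-2.88) = 0.  So z_0 = -4 is a root, |z_0| = 4.
Divide out the factor (1 + 0.25 z) = (1 - z/z0) (since 1/z0 = -0.25):
  P(z) = (1 + 0.25 z)(1 + (0.16) z + (0.18) z^2)
  [check: z-coef 0.16 - (-0.25) = 0.41; z^2-coef 0.18 - (-0.25)(0.16) = 0.22; z^3-coef -(-0.25)(0.18) = 0.045.]
Remaining roots from the quadratic factor 1 + (0.16) z + (0.18) z^2:
  Set 1 + (0.16) z + (0.18) z^2 = 0, i.e. a z^2 + b z + c = 0 with a = 0.18, b = 0.16, c = 1.
  Discriminant D = b^2 - 4ac = (0.16)^2 - 4*(0.18)*1 = 0.0256 - (0.72) = -0.6944.
  D < 0, so the roots are the complex-conjugate pair z = (-b +/- i sqrt(-D)) / (2a) = -0.4444 +/- 2.3147i.
  For a conjugate pair |z|^2 = z * conj(z) = (product of roots) = c/a = 1/(0.18) = 5.555556, so |z| = sqrt(5.555556) = 2.357 for both roots.
Moduli of all roots: 4.0000, 2.3570, 2.3570.
All moduli strictly greater than 1? Yes.
Verdict: Stationary.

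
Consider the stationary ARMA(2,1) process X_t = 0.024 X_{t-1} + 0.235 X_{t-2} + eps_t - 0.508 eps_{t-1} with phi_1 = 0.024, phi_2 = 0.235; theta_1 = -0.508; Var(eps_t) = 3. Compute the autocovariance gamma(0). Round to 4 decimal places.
\gamma(0) = 3.8974

Multiply the model equation by X_{t-k} and take expectations. With theta_0 = psi_0 = 1 and psi_j the MA(infinity) weights, this gives
  gamma(k) - sum_i phi_i gamma(k-i) = c_k,
  c_k = sigma^2 * sum_{j=k..q} theta_j psi_{j-k}   (c_k = 0 for k > q),
using gamma(-m) = gamma(m).
psi-weights needed (psi_j = theta_j + sum_i phi_i psi_{j-i}):
  psi_1 = theta_1 + phi_1 = -0.508 + (0.024) = -0.484
Right-hand sides:
  c_0 = sigma^2 (1 + theta_1 psi_1) = 3 * (1 + (-0.508)(-0.484)) = 3 * 1.245872 = 3.737616
  c_1 = sigma^2 theta_1 = 3 * (-0.508) = -1.524
  c_2 = 0
Equations for k = 0, 1, 2 (AR order 2, c_2 = 0):
  (E0) gamma(0) = phi_1 gamma(1) + phi_2 gamma(2) + c_0
  (E1) gamma(1) = phi_1 gamma(0) + phi_2 gamma(1) + c_1
  (E2) gamma(2) = phi_1 gamma(1) + phi_2 gamma(0)
From (E1): gamma(1) = A gamma(0) + B with
  A = phi_1 / (1 - phi_2) = 0.024 / 0.765 = 0.031373,   B = c_1 / (1 - phi_2) = -1.524 / 0.765 = -1.992157.
Insert (E2) into (E0): gamma(0) (1 - phi_2^2) = phi_1 (1 + phi_2) gamma(1) + c_0.
  phi_1 (1 + phi_2) = (0.024)(1.235) = 0.02964,   1 - phi_2^2 = 0.944775.
Replace gamma(1) by A gamma(0) + B and collect gamma(0):
  gamma(0) [0.944775 - (0.02964)(0.031373)] = (0.02964)(-1.992157) + 3.737616
  gamma(0) * 0.943845 = 3.678568
  gamma(0) = 3.678568 / 0.943845 = 3.897428.
Therefore gamma(0) = 3.8974 (to 4 decimal places).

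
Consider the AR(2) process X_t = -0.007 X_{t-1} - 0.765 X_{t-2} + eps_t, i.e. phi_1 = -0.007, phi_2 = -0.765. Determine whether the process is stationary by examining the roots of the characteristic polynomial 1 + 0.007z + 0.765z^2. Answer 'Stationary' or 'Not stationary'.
\text{Stationary}

The AR(p) characteristic polynomial is P(z) = 1 + 0.007z + 0.765z^2.
Stationarity requires all roots to lie outside the unit circle, i.e. |z| > 1 for every root.
Set 1 + (0.007) z + (0.765) z^2 = 0, i.e. a z^2 + b z + c = 0 with a = 0.765, b = 0.007, c = 1.
Discriminant D = b^2 - 4ac = (0.007)^2 - 4*(0.765)*1 = 0.000049 - (3.06) = -3.059951.
D < 0, so the roots are the complex-conjugate pair z = (-b +/- i sqrt(-D)) / (2a) = -0.0046 +/- 1.1433i.
For a conjugate pair |z|^2 = z * conj(z) = (product of roots) = c/a = 1/(0.765) = 1.30719, so |z| = sqrt(1.30719) = 1.1433 for both roots.
Moduli of all roots: 1.1433, 1.1433.
All moduli strictly greater than 1? Yes.
Verdict: Stationary.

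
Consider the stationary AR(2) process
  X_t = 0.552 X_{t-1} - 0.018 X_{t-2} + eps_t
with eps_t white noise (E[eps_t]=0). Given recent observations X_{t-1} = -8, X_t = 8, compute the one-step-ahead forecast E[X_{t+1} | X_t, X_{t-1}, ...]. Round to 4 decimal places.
E[X_{t+1} \mid \mathcal F_t] = 4.5600

For an AR(p) model X_t = c + sum_i phi_i X_{t-i} + eps_t, the
one-step-ahead conditional mean is
  E[X_{t+1} | X_t, ...] = c + sum_i phi_i X_{t+1-i}.
Substitute known values:
  E[X_{t+1} | ...] = (0.552) * (8) + (-0.018) * (-8)
                   = 4.5600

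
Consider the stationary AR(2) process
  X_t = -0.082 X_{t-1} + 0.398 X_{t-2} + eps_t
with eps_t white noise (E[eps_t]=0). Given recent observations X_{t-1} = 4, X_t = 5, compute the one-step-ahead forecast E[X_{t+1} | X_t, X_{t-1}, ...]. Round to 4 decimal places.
E[X_{t+1} \mid \mathcal F_t] = 1.1820

For an AR(p) model X_t = c + sum_i phi_i X_{t-i} + eps_t, the
one-step-ahead conditional mean is
  E[X_{t+1} | X_t, ...] = c + sum_i phi_i X_{t+1-i}.
Substitute known values:
  E[X_{t+1} | ...] = (-0.082) * (5) + (0.398) * (4)
                   = 1.1820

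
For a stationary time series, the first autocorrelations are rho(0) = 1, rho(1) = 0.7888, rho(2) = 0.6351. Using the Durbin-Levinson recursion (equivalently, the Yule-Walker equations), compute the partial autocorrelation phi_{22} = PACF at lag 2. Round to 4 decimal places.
\phi_{22} = 0.0341

The PACF at lag k is phi_{kk}, the last component of the solution
to the Yule-Walker system G_k phi = r_k where
  (G_k)_{ij} = rho(|i - j|), (r_k)_i = rho(i), i,j = 1..k.
Equivalently, Durbin-Levinson gives phi_{kk} iteratively:
  phi_{11} = rho(1)
  phi_{kk} = [rho(k) - sum_{j=1..k-1} phi_{k-1,j} rho(k-j)]
            / [1 - sum_{j=1..k-1} phi_{k-1,j} rho(j)],
  phi_{k,j} = phi_{k-1,j} - phi_{kk} phi_{k-1,k-j},  j = 1..k-1.
Step k = 1:
  phi_11 = rho(1) = 0.7888.
Step k = 2:
  phi_22 = [rho(2) - phi_11 rho(1)] / [1 - phi_11 rho(1)] = [0.6351 - (0.7888)(0.7888)] / [1 - (0.7888)(0.7888)]
         = 0.01289456 / 0.37779456 = 0.0341.
Therefore phi_{22} = 0.0341.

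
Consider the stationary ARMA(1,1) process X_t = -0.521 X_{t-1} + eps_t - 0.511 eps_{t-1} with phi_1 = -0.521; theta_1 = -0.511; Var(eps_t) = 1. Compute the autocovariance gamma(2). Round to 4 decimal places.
\gamma(2) = 0.9345

Multiply the model equation by X_{t-k} and take expectations. With theta_0 = psi_0 = 1 and psi_j the MA(infinity) weights, this gives
  gamma(k) - sum_i phi_i gamma(k-i) = c_k,
  c_k = sigma^2 * sum_{j=k..q} theta_j psi_{j-k}   (c_k = 0 for k > q),
using gamma(-m) = gamma(m).
psi-weights needed (psi_j = theta_j + sum_i phi_i psi_{j-i}):
  psi_1 = theta_1 + phi_1 = -0.511 + (-0.521) = -1.032
Right-hand sides:
  c_0 = sigma^2 (1 + theta_1 psi_1) = 1 * (1 + (-0.511)(-1.032)) = 1 * 1.527352 = 1.527352
  c_1 = sigma^2 theta_1 = 1 * (-0.511) = -0.511
  c_2 = 0
Equations for k = 0 and k = 1 (AR order 1):
  gamma(0) = phi_1 gamma(1) + c_0
  gamma(1) = phi_1 gamma(0) + c_1
Substituting the second into the first: gamma(0) (1 - phi_1^2) = c_0 + phi_1 c_1, so
  gamma(0) = (c_0 + phi_1 c_1) / (1 - phi_1^2) = (1.527352 + (-0.521)(-0.511)) / (1 - (-0.521)^2) = 1.793583 / 0.728559 = 2.461823.
  gamma(1) = phi_1 gamma(0) + c_1 = (-0.521)(2.461823) + (-0.511) = -1.79361.
For k = 2 (> q): gamma(2) = phi_1 gamma(1) = (-0.521)(-1.79361) = 0.934471.
Therefore gamma(2) = 0.9345 (to 4 decimal places).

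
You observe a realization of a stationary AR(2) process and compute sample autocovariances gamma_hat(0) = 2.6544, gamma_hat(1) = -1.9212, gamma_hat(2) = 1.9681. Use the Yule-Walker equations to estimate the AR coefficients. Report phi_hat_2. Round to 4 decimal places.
\hat\phi_{2} = 0.4570

The Yule-Walker equations for an AR(p) process read, in matrix form,
  Gamma_p phi = r_p,   with   (Gamma_p)_{ij} = gamma(|i - j|),
                       (r_p)_i = gamma(i),   i,j = 1..p.
Substitute the sample gammas (Toeplitz matrix and right-hand side of size 2):
  Gamma_p = [[2.6544, -1.9212], [-1.9212, 2.6544]]
  r_p     = [-1.9212, 1.9681]
Written out:
  2.6544 phi_1 - 1.9212 phi_2 = -1.9212
  -1.9212 phi_1 + 2.6544 phi_2 = 1.9681
Solve by Cramer's rule:
  det = gamma(0)^2 - gamma(1)^2 = (2.6544)^2 - (-1.9212)^2 = 7.04583936 - 3.69100944 = 3.35482992
  phi_hat_1 = [gamma(1) gamma(0) - gamma(1) gamma(2)] / det = [(-1.9212)(2.6544) - (-1.9212)(1.9681)] / 3.35482992 = -1.31851956 / 3.35482992 = -0.393
  phi_hat_2 = [gamma(0) gamma(2) - gamma(1)^2] / det = [(2.6544)(1.9681) - (-1.9212)^2] / 3.35482992 = 1.5331152 / 3.35482992 = 0.457
So phi_hat = [-0.3930, 0.4570].
Therefore phi_hat_2 = 0.4570.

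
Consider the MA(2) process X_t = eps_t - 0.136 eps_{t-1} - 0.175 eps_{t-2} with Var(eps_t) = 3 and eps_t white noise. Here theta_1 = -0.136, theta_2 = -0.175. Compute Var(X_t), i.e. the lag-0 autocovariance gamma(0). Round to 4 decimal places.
\gamma(0) = 3.1474

For an MA(q) process X_t = eps_t + sum_i theta_i eps_{t-i} with
Var(eps_t) = sigma^2, the variance is
  gamma(0) = sigma^2 * (1 + sum_i theta_i^2).
  sum_i theta_i^2 = (-0.136)^2 + (-0.175)^2 = 0.018496 + 0.030625 = 0.049121.
  gamma(0) = 3 * (1 + 0.049121) = 3 * 1.049121 = 3.147363, which rounds to 3.1474.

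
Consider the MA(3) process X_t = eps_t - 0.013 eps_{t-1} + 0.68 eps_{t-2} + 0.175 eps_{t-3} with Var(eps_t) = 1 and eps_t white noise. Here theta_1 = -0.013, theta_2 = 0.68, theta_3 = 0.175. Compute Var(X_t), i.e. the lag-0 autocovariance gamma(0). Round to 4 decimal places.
\gamma(0) = 1.4932

For an MA(q) process X_t = eps_t + sum_i theta_i eps_{t-i} with
Var(eps_t) = sigma^2, the variance is
  gamma(0) = sigma^2 * (1 + sum_i theta_i^2).
  sum_i theta_i^2 = (-0.013)^2 + (0.68)^2 + (0.175)^2 = 0.000169 + 0.4624 + 0.030625 = 0.493194.
  gamma(0) = 1 * (1 + 0.493194) = 1 * 1.493194 = 1.493194, which rounds to 1.4932.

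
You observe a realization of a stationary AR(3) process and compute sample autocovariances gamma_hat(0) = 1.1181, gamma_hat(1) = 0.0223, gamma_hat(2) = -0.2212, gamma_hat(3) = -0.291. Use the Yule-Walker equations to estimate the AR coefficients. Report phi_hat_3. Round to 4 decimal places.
\hat\phi_{3} = -0.2620

The Yule-Walker equations for an AR(p) process read, in matrix form,
  Gamma_p phi = r_p,   with   (Gamma_p)_{ij} = gamma(|i - j|),
                       (r_p)_i = gamma(i),   i,j = 1..p.
Substitute the sample gammas (Toeplitz matrix and right-hand side of size 3):
  Gamma_p = [[1.1181, 0.0223, -0.2212], [0.0223, 1.1181, 0.0223], [-0.2212, 0.0223, 1.1181]]
  r_p     = [0.0223, -0.2212, -0.291]
Written out (R1..R3):
  (R1) 1.1181 phi_1 + 0.0223 phi_2 - 0.2212 phi_3 = 0.0223
  (R2) 0.0223 phi_1 + 1.1181 phi_2 + 0.0223 phi_3 = -0.2212
  (R3) -0.2212 phi_1 + 0.0223 phi_2 + 1.1181 phi_3 = -0.291
Gaussian elimination:
  R2 <- R2 - (0.0223/1.1181) R1 = R2 - (0.019945) R1:  1.117655 phi_2 + 0.026712 phi_3 = -0.221645
  R3 <- R3 - (-0.2212/1.1181) R1 = R3 - (-0.197836) R1:  0.026712 phi_2 + 1.074339 phi_3 = -0.286588
  R3 <- R3 - (0.026712/1.117655) R2 = R3 - (0.0239) R2:  1.0737 phi_3 = -0.281291
Back-substitution:
  phi_hat_3 = -0.281291 / 1.0737 = -0.261983
  phi_hat_2 = (-0.221645 - (0.026712)(-0.261983)) / 1.117655 = -0.192051
  phi_hat_1 = (0.0223 - (0.0223)(-0.192051) - (-0.2212)(-0.261983)) / 1.1181 = -0.028055
So phi_hat = [-0.0281, -0.1921, -0.2620].
Therefore phi_hat_3 = -0.2620.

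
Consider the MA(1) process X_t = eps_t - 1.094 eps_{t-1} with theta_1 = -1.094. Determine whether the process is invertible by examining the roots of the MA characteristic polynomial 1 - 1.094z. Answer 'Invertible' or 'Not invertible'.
\text{Not invertible}

The MA(q) characteristic polynomial is P(z) = 1 - 1.094z.
Invertibility requires all roots to lie outside the unit circle, i.e. |z| > 1 for every root.
This is linear in z: 1 + (-1.094) z = 0  =>  z = -1/(-1.094) = 0.914077,  |z| = 0.914077.
Moduli of all roots: 0.9141.
All moduli strictly greater than 1? No.
Verdict: Not invertible.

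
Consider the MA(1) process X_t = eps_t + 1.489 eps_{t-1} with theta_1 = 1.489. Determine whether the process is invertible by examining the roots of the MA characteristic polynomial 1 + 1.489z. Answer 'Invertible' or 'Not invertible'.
\text{Not invertible}

The MA(q) characteristic polynomial is P(z) = 1 + 1.489z.
Invertibility requires all roots to lie outside the unit circle, i.e. |z| > 1 for every root.
This is linear in z: 1 + (1.489) z = 0  =>  z = -1/(1.489) = -0.671592,  |z| = 0.671592.
Moduli of all roots: 0.6716.
All moduli strictly greater than 1? No.
Verdict: Not invertible.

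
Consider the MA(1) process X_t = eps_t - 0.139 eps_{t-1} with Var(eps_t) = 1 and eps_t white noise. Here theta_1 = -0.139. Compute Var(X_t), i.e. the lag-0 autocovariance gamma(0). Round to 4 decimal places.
\gamma(0) = 1.0193

For an MA(q) process X_t = eps_t + sum_i theta_i eps_{t-i} with
Var(eps_t) = sigma^2, the variance is
  gamma(0) = sigma^2 * (1 + sum_i theta_i^2).
  sum_i theta_i^2 = (-0.139)^2 = 0.019321.
  gamma(0) = 1 * (1 + 0.019321) = 1 * 1.019321 = 1.019321, which rounds to 1.0193.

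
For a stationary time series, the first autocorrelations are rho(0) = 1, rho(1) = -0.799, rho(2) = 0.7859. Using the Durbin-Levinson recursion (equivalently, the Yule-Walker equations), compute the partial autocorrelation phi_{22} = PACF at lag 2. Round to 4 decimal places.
\phi_{22} = 0.4079

The PACF at lag k is phi_{kk}, the last component of the solution
to the Yule-Walker system G_k phi = r_k where
  (G_k)_{ij} = rho(|i - j|), (r_k)_i = rho(i), i,j = 1..k.
Equivalently, Durbin-Levinson gives phi_{kk} iteratively:
  phi_{11} = rho(1)
  phi_{kk} = [rho(k) - sum_{j=1..k-1} phi_{k-1,j} rho(k-j)]
            / [1 - sum_{j=1..k-1} phi_{k-1,j} rho(j)],
  phi_{k,j} = phi_{k-1,j} - phi_{kk} phi_{k-1,k-j},  j = 1..k-1.
Step k = 1:
  phi_11 = rho(1) = -0.799.
Step k = 2:
  phi_22 = [rho(2) - phi_11 rho(1)] / [1 - phi_11 rho(1)] = [0.7859 - (-0.799)(-0.799)] / [1 - (-0.799)(-0.799)]
         = 0.147499 / 0.361599 = 0.4079.
Therefore phi_{22} = 0.4079.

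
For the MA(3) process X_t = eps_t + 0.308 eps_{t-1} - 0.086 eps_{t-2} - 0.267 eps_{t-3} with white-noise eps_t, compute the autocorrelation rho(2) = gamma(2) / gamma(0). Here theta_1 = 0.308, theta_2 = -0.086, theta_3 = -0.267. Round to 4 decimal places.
\rho(2) = -0.1434

For an MA(q) process with theta_0 = 1, the autocovariance is
  gamma(k) = sigma^2 * sum_{i=0..q-k} theta_i * theta_{i+k},
and rho(k) = gamma(k) / gamma(0). Sigma^2 cancels.
  numerator   = (1)*(-0.086) + (0.308)*(-0.267) = -0.168236.
  denominator = (1)^2 + (0.308)^2 + (-0.086)^2 + (-0.267)^2 = 1.173549.
  rho(2) = -0.168236 / 1.173549 = -0.1434.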